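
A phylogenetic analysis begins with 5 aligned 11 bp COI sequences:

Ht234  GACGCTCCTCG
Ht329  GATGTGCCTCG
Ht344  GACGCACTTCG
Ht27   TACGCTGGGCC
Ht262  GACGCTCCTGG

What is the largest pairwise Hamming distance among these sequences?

8

Pairwise Hamming distances:
  Ht234 vs Ht329: 3
  Ht234 vs Ht344: 2
  Ht234 vs Ht27: 5
  Ht234 vs Ht262: 1
  Ht329 vs Ht344: 4
  Ht329 vs Ht27: 8
  Ht329 vs Ht262: 4
  Ht344 vs Ht27: 6
  Ht344 vs Ht262: 3
  Ht27 vs Ht262: 6
The largest is 8, between Ht329 and Ht27.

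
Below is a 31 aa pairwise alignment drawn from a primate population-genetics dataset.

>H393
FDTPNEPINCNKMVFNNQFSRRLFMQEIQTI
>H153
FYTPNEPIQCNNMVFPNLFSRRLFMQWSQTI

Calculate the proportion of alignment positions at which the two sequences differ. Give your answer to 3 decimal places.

0.226

Differing sites — 2:D/Y; 9:N/Q; 12:K/N; 16:N/P; 18:Q/L; 27:E/W; 28:I/S.
There are 7 differences over 31 sites, so p = 7/31 = 0.226.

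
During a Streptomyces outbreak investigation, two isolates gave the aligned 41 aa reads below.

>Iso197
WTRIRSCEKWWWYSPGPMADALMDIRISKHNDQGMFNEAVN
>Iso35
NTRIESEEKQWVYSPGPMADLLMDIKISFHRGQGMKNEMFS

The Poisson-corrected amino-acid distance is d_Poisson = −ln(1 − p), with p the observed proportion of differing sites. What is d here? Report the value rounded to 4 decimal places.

0.4177

The sequences differ at positions 1 (W/N), 5 (R/E), 7 (C/E), 10 (W/Q), 12 (W/V), 21 (A/L), 26 (R/K), 29 (K/F), 31 (N/R), 32 (D/G), 36 (F/K), 39 (A/M), 40 (V/F), 41 (N/S).
p = 14/41 = 0.341463.
d = −ln(1 − 0.341463) = −ln(0.658537) = 0.4177.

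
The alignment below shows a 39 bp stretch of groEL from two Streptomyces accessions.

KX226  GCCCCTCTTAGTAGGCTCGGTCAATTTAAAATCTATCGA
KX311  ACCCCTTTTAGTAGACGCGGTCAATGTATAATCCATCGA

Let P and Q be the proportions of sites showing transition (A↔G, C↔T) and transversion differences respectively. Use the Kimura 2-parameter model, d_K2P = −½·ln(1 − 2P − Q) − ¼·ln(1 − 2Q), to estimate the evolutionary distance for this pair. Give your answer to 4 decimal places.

Differing sites — 1:G/A (Ti); 7:C/T (Ti); 15:G/A (Ti); 17:T/G (Tv); 26:T/G (Tv); 29:A/T (Tv); 34:T/C (Ti).
Of the 7 differences, 4 transitions and 3 transversions over 39 sites: P = 4/39 = 0.102564, Q = 3/39 = 0.076923.
d = −0.5·ln(0.717949) − 0.25·ln(0.846154) = −0.5·(-0.331357) − 0.25·(-0.167054) = 0.2074.

0.2074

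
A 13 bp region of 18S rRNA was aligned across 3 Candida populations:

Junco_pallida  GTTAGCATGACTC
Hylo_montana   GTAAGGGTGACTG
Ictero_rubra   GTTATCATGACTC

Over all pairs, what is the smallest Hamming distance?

1

Pairwise Hamming distances:
  Junco_pallida vs Hylo_montana: 4
  Junco_pallida vs Ictero_rubra: 1
  Hylo_montana vs Ictero_rubra: 5
The smallest is 1, between Junco_pallida and Ictero_rubra.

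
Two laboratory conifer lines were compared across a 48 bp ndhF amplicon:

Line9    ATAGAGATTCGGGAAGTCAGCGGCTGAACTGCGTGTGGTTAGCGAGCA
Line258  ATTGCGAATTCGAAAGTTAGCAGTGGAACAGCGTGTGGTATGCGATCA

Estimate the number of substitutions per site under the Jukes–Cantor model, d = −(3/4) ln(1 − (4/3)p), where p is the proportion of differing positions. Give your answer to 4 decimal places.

0.3694

Mismatches occur at site 3 (A/T), site 5 (A/C), site 8 (T/A), site 10 (C/T), site 11 (G/C), site 13 (G/A), site 18 (C/T), site 22 (G/A), site 24 (C/T), site 25 (T/G), site 30 (T/A), site 40 (T/A), site 41 (A/T), site 46 (G/T).
p = 14/48 = 0.291667.
d = −0.75 · ln(1 − (4/3)·0.291667) = −0.75 · ln(0.611111) = −0.75 · (-0.492477) = 0.3694.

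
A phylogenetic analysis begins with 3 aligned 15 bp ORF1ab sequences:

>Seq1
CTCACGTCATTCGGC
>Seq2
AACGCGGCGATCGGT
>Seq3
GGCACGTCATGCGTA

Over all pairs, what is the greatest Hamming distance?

9

Pairwise Hamming distances:
  Seq1 vs Seq2: 7
  Seq1 vs Seq3: 5
  Seq2 vs Seq3: 9
The largest is 9, between Seq2 and Seq3.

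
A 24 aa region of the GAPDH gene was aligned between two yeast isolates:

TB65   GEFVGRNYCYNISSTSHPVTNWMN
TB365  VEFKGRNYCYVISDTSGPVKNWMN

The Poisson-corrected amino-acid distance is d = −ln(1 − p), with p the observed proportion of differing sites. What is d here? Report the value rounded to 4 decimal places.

Mismatches occur at site 1 (G↔V), site 4 (V↔K), site 11 (N↔V), site 14 (S↔D), site 17 (H↔G), site 20 (T↔K).
p = 6/24 = 0.250000.
d = −ln(1 − 0.250000) = −ln(0.750000) = 0.2877.

0.2877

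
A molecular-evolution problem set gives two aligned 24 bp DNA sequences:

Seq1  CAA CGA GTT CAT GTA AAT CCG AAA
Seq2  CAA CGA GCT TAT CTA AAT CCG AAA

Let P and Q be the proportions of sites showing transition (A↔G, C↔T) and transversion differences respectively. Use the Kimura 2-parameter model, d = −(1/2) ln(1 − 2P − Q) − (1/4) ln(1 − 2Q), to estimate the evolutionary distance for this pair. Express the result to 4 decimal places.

0.1386

The sequences differ at positions 8 (T/C, transition), 10 (C/T, transition), 13 (G/C, transversion).
Of the 3 differences, 2 transitions and 1 transversion over 24 sites: P = 2/24 = 0.083333, Q = 1/24 = 0.041667.
d = −0.5·ln(0.791667) − 0.25·ln(0.916666) = −0.5·(-0.233614) − 0.25·(-0.087012) = 0.1386.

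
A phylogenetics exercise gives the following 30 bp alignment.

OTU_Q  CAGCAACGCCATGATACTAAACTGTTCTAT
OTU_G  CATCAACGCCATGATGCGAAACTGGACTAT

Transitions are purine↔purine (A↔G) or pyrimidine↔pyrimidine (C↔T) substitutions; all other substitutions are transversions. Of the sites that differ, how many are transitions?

Mismatches occur at site 3 (G/T, transversion), site 16 (A/G, transition), site 18 (T/G, transversion), site 25 (T/G, transversion), site 26 (T/A, transversion).
Of the 5 differences, 1 transition and 4 transversions, so the answer is 1.

1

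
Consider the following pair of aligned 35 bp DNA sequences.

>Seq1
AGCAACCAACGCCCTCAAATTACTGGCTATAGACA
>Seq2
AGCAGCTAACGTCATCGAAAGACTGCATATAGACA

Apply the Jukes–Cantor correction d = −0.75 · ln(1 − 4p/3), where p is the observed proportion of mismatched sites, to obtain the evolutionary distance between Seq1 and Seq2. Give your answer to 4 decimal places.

The sequences differ at positions 5 (A/G), 7 (C/T), 12 (C/T), 14 (C/A), 17 (A/G), 20 (T/A), 21 (T/G), 26 (G/C), 27 (C/A).
p = 9/35 = 0.257143.
d = −0.75 · ln(1 − (4/3)·0.257143) = −0.75 · ln(0.657143) = −0.75 · (-0.419854) = 0.3149.

0.3149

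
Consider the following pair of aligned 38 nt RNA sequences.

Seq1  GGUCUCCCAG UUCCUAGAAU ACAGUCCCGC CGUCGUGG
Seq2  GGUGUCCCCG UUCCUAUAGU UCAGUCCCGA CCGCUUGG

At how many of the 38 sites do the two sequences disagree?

9

Differing sites — 4:C/G; 9:A/C; 17:G/U; 19:A/G; 21:A/U; 30:C/A; 32:G/C; 33:U/G; 35:G/U.
That gives 9 mismatches out of 38 aligned sites, so the Hamming distance is 9.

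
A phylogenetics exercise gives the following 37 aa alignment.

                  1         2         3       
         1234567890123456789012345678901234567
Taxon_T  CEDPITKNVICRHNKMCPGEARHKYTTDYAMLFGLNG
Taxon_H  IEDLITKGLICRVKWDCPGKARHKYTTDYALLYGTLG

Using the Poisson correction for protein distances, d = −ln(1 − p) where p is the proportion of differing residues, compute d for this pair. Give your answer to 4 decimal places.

Mismatches occur at site 1 (C→I), site 4 (P→L), site 8 (N→G), site 9 (V→L), site 13 (H→V), site 14 (N→K), site 15 (K→W), site 16 (M→D), site 20 (E→K), site 31 (M→L), site 33 (F→Y), site 35 (L→T), site 36 (N→L).
p = 13/37 = 0.351351.
d = −ln(1 − 0.351351) = −ln(0.648649) = 0.4329.

0.4329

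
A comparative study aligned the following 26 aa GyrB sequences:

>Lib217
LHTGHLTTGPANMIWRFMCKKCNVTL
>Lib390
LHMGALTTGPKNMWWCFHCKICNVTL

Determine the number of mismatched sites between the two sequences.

Differing sites — 3:T/M; 5:H/A; 11:A/K; 14:I/W; 16:R/C; 18:M/H; 21:K/I.
That gives 7 mismatches out of 26 aligned sites, so the Hamming distance is 7.

7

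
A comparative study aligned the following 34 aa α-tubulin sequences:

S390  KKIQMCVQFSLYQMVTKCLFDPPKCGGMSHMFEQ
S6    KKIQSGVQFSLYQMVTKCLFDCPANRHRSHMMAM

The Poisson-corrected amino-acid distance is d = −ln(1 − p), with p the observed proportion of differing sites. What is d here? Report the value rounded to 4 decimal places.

Differing sites — 5:M/S; 6:C/G; 22:P/C; 24:K/A; 25:C/N; 26:G/R; 27:G/H; 28:M/R; 32:F/M; 33:E/A; 34:Q/M.
p = 11/34 = 0.323529.
d = −ln(1 − 0.323529) = −ln(0.676471) = 0.3909.

0.3909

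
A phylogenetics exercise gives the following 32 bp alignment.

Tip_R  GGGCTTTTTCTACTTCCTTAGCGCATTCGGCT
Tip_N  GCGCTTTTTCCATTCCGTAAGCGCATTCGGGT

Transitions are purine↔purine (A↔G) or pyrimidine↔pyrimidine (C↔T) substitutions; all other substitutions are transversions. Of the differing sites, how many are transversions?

4

Mismatches occur at site 2 (G↔C, transversion), site 11 (T↔C, transition), site 13 (C↔T, transition), site 15 (T↔C, transition), site 17 (C↔G, transversion), site 19 (T↔A, transversion), site 31 (C↔G, transversion).
Of the 7 differences, 3 transitions and 4 transversions, so the answer is 4.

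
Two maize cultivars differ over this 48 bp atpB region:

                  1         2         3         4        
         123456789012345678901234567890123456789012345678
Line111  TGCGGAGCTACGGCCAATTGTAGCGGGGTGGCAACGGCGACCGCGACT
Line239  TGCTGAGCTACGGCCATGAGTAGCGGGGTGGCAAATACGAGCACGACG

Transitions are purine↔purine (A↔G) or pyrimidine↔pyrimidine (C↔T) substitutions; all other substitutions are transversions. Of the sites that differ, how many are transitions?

Differing sites — 4:G/T (Tv); 17:A/T (Tv); 18:T/G (Tv); 19:T/A (Tv); 35:C/A (Tv); 36:G/T (Tv); 37:G/A (Ti); 41:C/G (Tv); 43:G/A (Ti); 48:T/G (Tv).
Of the 10 differences, 2 transitions and 8 transversions, so the answer is 2.

2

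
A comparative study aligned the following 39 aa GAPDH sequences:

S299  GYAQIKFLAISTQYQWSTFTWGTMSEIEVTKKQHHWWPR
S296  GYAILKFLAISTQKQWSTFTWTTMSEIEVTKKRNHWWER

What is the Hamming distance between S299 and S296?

7

Differing sites — 4:Q/I; 5:I/L; 14:Y/K; 22:G/T; 33:Q/R; 34:H/N; 38:P/E.
That gives 7 mismatches out of 39 aligned sites, so the Hamming distance is 7.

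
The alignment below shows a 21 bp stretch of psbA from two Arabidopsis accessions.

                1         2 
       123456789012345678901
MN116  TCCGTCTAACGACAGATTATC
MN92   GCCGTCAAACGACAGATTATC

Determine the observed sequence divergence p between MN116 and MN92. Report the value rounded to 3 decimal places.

0.095

Mismatches occur at site 1 (T↔G), site 7 (T↔A).
There are 2 differences over 21 sites, so p = 2/21 = 0.095.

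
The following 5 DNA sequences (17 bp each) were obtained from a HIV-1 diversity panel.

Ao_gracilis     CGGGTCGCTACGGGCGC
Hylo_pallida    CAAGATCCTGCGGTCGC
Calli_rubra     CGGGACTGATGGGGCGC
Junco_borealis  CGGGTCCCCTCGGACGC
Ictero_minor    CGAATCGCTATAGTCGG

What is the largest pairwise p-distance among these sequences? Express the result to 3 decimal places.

0.647

Pairwise Hamming distances:
  Ao_gracilis vs Hylo_pallida: 7
  Ao_gracilis vs Calli_rubra: 6
  Ao_gracilis vs Junco_borealis: 4
  Ao_gracilis vs Ictero_minor: 6
  Hylo_pallida vs Calli_rubra: 9
  Hylo_pallida vs Junco_borealis: 7
  Hylo_pallida vs Ictero_minor: 9
  Calli_rubra vs Junco_borealis: 6
  Calli_rubra vs Ictero_minor: 11
  Junco_borealis vs Ictero_minor: 9
The largest is 11 mismatches, between Calli_rubra and Ictero_minor; p = 11/17 = 0.647.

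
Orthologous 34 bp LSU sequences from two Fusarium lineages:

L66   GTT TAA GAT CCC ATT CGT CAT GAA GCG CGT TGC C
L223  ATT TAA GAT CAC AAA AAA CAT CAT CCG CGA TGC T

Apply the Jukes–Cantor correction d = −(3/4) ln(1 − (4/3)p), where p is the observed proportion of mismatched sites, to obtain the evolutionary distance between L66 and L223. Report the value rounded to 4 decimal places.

The sequences differ at positions 1 (G/A), 11 (C/A), 14 (T/A), 15 (T/A), 16 (C/A), 17 (G/A), 18 (T/A), 22 (G/C), 24 (A/T), 25 (G/C), 30 (T/A), 34 (C/T).
p = 12/34 = 0.352941.
d = −0.75 · ln(1 − (4/3)·0.352941) = −0.75 · ln(0.529412) = −0.75 · (-0.635988) = 0.4770.

0.4770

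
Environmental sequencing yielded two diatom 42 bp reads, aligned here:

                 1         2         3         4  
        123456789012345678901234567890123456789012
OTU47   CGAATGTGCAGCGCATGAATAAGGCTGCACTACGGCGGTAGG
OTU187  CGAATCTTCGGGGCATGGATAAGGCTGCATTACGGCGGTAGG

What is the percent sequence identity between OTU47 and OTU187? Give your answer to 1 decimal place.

85.7%

Mismatches occur at site 6 (G→C), site 8 (G→T), site 10 (A→G), site 12 (C→G), site 18 (A→G), site 30 (C→T).
36 of the 42 sites match, so the percent identity is 36/42 × 100 = 85.7%.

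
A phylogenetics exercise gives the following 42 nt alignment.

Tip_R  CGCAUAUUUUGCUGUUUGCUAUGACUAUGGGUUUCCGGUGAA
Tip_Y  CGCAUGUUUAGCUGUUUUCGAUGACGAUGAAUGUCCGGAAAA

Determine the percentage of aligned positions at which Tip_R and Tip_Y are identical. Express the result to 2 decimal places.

76.19%

The sequences differ at positions 6 (A/G), 10 (U/A), 18 (G/U), 20 (U/G), 26 (U/G), 30 (G/A), 31 (G/A), 33 (U/G), 39 (U/A), 40 (G/A).
32 of the 42 sites match, so the percent identity is 32/42 × 100 = 76.19%.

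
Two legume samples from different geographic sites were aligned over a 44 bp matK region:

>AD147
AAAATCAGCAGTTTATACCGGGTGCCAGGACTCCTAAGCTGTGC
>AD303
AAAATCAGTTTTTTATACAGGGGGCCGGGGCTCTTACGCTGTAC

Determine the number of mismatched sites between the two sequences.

Mismatches occur at site 9 (C→T), site 10 (A→T), site 11 (G→T), site 19 (C→A), site 23 (T→G), site 27 (A→G), site 30 (A→G), site 34 (C→T), site 37 (A→C), site 43 (G→A).
That gives 10 mismatches out of 44 aligned sites, so the Hamming distance is 10.

10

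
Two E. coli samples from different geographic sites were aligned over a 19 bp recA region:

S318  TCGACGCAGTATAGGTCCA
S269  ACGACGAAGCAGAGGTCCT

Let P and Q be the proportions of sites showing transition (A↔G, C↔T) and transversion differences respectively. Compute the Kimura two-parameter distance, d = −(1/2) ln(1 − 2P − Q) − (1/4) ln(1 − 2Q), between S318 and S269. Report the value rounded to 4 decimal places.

The sequences differ at positions 1 (T/A, transversion), 7 (C/A, transversion), 10 (T/C, transition), 12 (T/G, transversion), 19 (A/T, transversion).
Of the 5 differences, 1 transition and 4 transversions over 19 sites: P = 1/19 = 0.052632, Q = 4/19 = 0.210526.
d = −0.5·ln(0.684210) − 0.25·ln(0.578948) = −0.5·(-0.379490) − 0.25·(-0.546543) = 0.3264.

0.3264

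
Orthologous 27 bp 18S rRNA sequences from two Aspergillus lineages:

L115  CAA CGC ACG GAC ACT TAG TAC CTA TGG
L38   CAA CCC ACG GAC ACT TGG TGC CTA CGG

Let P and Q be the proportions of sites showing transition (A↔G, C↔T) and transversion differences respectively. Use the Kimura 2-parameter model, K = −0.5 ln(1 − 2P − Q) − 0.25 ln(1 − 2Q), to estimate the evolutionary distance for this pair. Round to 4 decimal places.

Mismatches occur at site 5 (G↔C, transversion), site 17 (A↔G, transition), site 20 (A↔G, transition), site 25 (T↔C, transition).
Of the 4 differences, 3 transitions and 1 transversion over 27 sites: P = 3/27 = 0.111111, Q = 1/27 = 0.037037.
d = −0.5·ln(0.740741) − 0.25·ln(0.925926) = −0.5·(-0.300104) − 0.25·(-0.076961) = 0.1693.

0.1693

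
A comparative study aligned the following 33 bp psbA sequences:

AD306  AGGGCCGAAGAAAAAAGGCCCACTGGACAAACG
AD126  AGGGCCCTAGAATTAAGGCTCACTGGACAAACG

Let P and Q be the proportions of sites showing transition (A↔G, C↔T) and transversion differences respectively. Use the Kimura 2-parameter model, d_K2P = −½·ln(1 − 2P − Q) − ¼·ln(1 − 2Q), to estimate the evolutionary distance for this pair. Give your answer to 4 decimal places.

Mismatches occur at site 7 (G→C, transversion), site 8 (A→T, transversion), site 13 (A→T, transversion), site 14 (A→T, transversion), site 20 (C→T, transition).
Of the 5 differences, 1 transition and 4 transversions over 33 sites: P = 1/33 = 0.030303, Q = 4/33 = 0.121212.
d = −0.5·ln(0.818182) − 0.25·ln(0.757576) = −0.5·(-0.200670) − 0.25·(-0.277631) = 0.1697.

0.1697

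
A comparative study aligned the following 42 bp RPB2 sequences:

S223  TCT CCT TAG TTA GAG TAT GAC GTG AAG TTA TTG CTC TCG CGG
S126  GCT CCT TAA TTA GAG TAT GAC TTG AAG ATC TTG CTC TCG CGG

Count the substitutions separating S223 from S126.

5

Mismatches occur at site 1 (T→G), site 9 (G→A), site 22 (G→T), site 28 (T→A), site 30 (A→C).
That gives 5 mismatches out of 42 aligned sites, so the Hamming distance is 5.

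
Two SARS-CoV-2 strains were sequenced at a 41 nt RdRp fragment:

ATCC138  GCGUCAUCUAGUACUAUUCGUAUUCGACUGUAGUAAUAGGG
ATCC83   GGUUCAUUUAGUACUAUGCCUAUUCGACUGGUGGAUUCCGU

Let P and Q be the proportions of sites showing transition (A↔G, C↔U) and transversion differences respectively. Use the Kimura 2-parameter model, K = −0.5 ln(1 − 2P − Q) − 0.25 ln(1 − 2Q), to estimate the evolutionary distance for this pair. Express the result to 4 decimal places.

0.3830

Differing sites — 2:C/G (Tv); 3:G/U (Tv); 8:C/U (Ti); 18:U/G (Tv); 20:G/C (Tv); 31:U/G (Tv); 32:A/U (Tv); 34:U/G (Tv); 36:A/U (Tv); 38:A/C (Tv); 39:G/C (Tv); 41:G/U (Tv).
Of the 12 differences, 1 transition and 11 transversions over 41 sites: P = 1/41 = 0.024390, Q = 11/41 = 0.268293.
d = −0.5·ln(0.682927) − 0.25·ln(0.463414) = −0.5·(-0.381367) − 0.25·(-0.769134) = 0.3830.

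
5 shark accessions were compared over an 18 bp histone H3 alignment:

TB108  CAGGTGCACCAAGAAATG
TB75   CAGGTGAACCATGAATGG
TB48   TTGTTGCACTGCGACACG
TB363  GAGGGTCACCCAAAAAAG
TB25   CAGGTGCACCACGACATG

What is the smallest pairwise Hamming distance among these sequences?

Pairwise Hamming distances:
  TB108 vs TB75: 4
  TB108 vs TB48: 8
  TB108 vs TB363: 6
  TB108 vs TB25: 2
  TB75 vs TB48: 10
  TB75 vs TB363: 9
  TB75 vs TB25: 5
  TB48 vs TB363: 11
  TB48 vs TB25: 6
  TB363 vs TB25: 8
The smallest is 2, between TB108 and TB25.

2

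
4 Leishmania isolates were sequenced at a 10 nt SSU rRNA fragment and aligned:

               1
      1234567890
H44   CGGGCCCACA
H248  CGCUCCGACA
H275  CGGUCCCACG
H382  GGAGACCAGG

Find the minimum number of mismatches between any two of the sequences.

Pairwise Hamming distances:
  H44 vs H248: 3
  H44 vs H275: 2
  H44 vs H382: 5
  H248 vs H275: 3
  H248 vs H382: 7
  H275 vs H382: 5
The smallest is 2, between H44 and H275.

2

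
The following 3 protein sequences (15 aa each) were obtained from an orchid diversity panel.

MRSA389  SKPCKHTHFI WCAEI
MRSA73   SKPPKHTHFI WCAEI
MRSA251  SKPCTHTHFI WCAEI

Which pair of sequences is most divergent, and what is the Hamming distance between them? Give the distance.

Pairwise Hamming distances:
  MRSA389 vs MRSA73: 1
  MRSA389 vs MRSA251: 1
  MRSA73 vs MRSA251: 2
The largest is 2, between MRSA73 and MRSA251.

2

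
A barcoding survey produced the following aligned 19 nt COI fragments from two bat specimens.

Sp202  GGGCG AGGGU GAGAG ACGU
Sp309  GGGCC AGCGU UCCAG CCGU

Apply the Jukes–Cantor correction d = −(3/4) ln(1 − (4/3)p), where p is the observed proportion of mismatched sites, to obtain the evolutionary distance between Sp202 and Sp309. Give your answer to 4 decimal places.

0.4099

Differing sites — 5:G/C; 8:G/C; 11:G/U; 12:A/C; 13:G/C; 16:A/C.
p = 6/19 = 0.315789.
d = −0.75 · ln(1 − (4/3)·0.315789) = −0.75 · ln(0.578948) = −0.75 · (-0.546543) = 0.4099.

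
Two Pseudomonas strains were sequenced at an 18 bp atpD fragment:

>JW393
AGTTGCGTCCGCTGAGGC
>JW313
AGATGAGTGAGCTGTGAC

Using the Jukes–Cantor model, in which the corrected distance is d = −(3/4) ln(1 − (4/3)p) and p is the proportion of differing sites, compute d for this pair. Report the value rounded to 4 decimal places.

0.4408

Differing sites — 3:T/A; 6:C/A; 9:C/G; 10:C/A; 15:A/T; 17:G/A.
p = 6/18 = 0.333333.
d = −0.75 · ln(1 − (4/3)·0.333333) = −0.75 · ln(0.555556) = −0.75 · (-0.587786) = 0.4408.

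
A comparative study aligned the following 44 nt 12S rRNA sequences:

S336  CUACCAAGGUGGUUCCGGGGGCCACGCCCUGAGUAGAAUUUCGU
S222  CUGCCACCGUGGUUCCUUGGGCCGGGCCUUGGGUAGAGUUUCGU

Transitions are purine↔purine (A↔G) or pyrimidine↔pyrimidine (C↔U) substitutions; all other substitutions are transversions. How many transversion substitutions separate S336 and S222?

5

Differing sites — 3:A/G (Ti); 7:A/C (Tv); 8:G/C (Tv); 17:G/U (Tv); 18:G/U (Tv); 24:A/G (Ti); 25:C/G (Tv); 29:C/U (Ti); 32:A/G (Ti); 38:A/G (Ti).
Of the 10 differences, 5 transitions and 5 transversions, so the answer is 5.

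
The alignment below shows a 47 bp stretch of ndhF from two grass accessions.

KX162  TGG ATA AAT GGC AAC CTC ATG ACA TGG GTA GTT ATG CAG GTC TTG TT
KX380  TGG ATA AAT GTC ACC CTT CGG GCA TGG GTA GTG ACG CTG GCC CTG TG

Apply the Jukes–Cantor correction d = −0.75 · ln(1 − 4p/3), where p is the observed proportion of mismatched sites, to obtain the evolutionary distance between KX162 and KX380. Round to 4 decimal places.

0.3121

Differing sites — 11:G/T; 14:A/C; 18:C/T; 19:A/C; 20:T/G; 22:A/G; 33:T/G; 35:T/C; 38:A/T; 41:T/C; 43:T/C; 47:T/G.
p = 12/47 = 0.255319.
d = −0.75 · ln(1 − (4/3)·0.255319) = −0.75 · ln(0.659575) = −0.75 · (-0.416160) = 0.3121.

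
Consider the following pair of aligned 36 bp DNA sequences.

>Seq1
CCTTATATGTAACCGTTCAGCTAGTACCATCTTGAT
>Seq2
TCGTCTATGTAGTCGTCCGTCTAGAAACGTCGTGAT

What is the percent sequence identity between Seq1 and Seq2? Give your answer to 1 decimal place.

66.7%

The sequences differ at positions 1 (C/T), 3 (T/G), 5 (A/C), 12 (A/G), 13 (C/T), 17 (T/C), 19 (A/G), 20 (G/T), 25 (T/A), 27 (C/A), 29 (A/G), 32 (T/G).
24 of the 36 sites match, so the percent identity is 24/36 × 100 = 66.7%.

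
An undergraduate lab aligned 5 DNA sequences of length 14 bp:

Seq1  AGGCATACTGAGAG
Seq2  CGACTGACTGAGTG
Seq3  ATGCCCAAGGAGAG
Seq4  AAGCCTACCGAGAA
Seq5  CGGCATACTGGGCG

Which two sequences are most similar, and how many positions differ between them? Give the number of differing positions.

3

Pairwise Hamming distances:
  Seq1 vs Seq2: 5
  Seq1 vs Seq3: 5
  Seq1 vs Seq4: 4
  Seq1 vs Seq5: 3
  Seq2 vs Seq3: 8
  Seq2 vs Seq4: 8
  Seq2 vs Seq5: 5
  Seq3 vs Seq4: 5
  Seq3 vs Seq5: 8
  Seq4 vs Seq5: 7
The smallest is 3, between Seq1 and Seq5.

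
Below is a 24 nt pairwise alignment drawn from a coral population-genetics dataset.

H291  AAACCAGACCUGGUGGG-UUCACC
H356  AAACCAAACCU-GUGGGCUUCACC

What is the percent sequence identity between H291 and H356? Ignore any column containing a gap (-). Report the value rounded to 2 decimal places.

Excluding the 2 gap columns leaves 22 comparable sites.
A single mismatch occurs at site 7 (G↔A).
21 of the 22 comparable sites match, so the percent identity is 21/22 × 100 = 95.45%.

95.45%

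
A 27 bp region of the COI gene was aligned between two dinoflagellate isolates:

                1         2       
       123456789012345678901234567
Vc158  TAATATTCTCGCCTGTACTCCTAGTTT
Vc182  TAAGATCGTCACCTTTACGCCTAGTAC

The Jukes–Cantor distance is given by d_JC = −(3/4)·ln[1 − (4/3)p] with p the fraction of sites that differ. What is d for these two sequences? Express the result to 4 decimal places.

Mismatches occur at site 4 (T↔G), site 7 (T↔C), site 8 (C↔G), site 11 (G↔A), site 15 (G↔T), site 19 (T↔G), site 26 (T↔A), site 27 (T↔C).
p = 8/27 = 0.296296.
d = −0.75 · ln(1 − (4/3)·0.296296) = −0.75 · ln(0.604939) = −0.75 · (-0.502628) = 0.3770.

0.3770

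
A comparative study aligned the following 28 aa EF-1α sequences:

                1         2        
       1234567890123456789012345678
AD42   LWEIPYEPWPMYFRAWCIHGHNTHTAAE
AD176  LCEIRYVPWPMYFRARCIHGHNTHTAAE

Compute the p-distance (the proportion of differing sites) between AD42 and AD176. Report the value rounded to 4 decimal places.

Differing sites — 2:W/C; 5:P/R; 7:E/V; 16:W/R.
There are 4 differences over 28 sites, so p = 4/28 = 0.1429.

0.1429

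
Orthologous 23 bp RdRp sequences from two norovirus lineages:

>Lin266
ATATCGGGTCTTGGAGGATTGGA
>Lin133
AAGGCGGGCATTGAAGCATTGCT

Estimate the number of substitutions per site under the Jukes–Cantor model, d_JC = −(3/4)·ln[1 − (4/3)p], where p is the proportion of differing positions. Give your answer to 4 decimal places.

0.5532

Differing sites — 2:T/A; 3:A/G; 4:T/G; 9:T/C; 10:C/A; 14:G/A; 17:G/C; 22:G/C; 23:A/T.
p = 9/23 = 0.391304.
d = −0.75 · ln(1 − (4/3)·0.391304) = −0.75 · ln(0.478261) = −0.75 · (-0.737599) = 0.5532.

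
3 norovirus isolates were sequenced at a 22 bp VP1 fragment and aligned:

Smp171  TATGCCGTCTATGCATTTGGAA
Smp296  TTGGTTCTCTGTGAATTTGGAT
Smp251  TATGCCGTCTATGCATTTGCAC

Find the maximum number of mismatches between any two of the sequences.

Pairwise Hamming distances:
  Smp171 vs Smp296: 8
  Smp171 vs Smp251: 2
  Smp296 vs Smp251: 9
The largest is 9, between Smp296 and Smp251.

9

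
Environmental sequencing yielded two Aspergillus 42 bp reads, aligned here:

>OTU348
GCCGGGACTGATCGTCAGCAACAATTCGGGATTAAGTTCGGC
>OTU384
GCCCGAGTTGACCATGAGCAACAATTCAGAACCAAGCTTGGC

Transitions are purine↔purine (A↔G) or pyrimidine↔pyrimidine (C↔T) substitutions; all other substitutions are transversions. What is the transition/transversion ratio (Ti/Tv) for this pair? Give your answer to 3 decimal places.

5.500

Differing sites — 4:G/C (Tv); 6:G/A (Ti); 7:A/G (Ti); 8:C/T (Ti); 12:T/C (Ti); 14:G/A (Ti); 16:C/G (Tv); 28:G/A (Ti); 30:G/A (Ti); 32:T/C (Ti); 33:T/C (Ti); 37:T/C (Ti); 39:C/T (Ti).
Of the 13 differences, 11 transitions and 2 transversions, so Ti/Tv = 11/2 = 5.500.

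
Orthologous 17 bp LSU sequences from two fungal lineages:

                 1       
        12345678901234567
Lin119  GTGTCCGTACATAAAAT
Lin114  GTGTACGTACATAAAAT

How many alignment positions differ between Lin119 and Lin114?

1

Differing sites — 5:C/A.
That gives 1 mismatch out of 17 aligned sites, so the Hamming distance is 1.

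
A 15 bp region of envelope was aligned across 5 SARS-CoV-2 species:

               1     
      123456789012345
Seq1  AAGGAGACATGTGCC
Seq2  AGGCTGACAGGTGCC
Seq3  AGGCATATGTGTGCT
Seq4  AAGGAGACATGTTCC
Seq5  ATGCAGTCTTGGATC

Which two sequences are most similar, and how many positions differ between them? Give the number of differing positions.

1

Pairwise Hamming distances:
  Seq1 vs Seq2: 4
  Seq1 vs Seq3: 6
  Seq1 vs Seq4: 1
  Seq1 vs Seq5: 7
  Seq2 vs Seq3: 6
  Seq2 vs Seq4: 5
  Seq2 vs Seq5: 8
  Seq3 vs Seq4: 7
  Seq3 vs Seq5: 9
  Seq4 vs Seq5: 7
The smallest is 1, between Seq1 and Seq4.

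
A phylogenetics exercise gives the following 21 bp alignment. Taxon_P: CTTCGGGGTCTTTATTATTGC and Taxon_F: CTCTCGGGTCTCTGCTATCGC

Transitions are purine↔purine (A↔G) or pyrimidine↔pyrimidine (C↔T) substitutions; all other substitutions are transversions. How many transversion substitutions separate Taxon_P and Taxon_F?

1

Mismatches occur at site 3 (T↔C, transition), site 4 (C↔T, transition), site 5 (G↔C, transversion), site 12 (T↔C, transition), site 14 (A↔G, transition), site 15 (T↔C, transition), site 19 (T↔C, transition).
Of the 7 differences, 6 transitions and 1 transversion, so the answer is 1.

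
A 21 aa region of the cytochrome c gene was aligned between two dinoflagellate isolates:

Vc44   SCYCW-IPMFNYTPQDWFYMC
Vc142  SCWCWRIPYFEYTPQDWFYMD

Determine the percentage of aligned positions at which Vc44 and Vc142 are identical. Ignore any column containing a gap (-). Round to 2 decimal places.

80.00%

Excluding the 1 gap column leaves 20 comparable sites.
Differing sites — 3:Y/W; 9:M/Y; 11:N/E; 21:C/D.
16 of the 20 comparable sites match, so the percent identity is 16/20 × 100 = 80.00%.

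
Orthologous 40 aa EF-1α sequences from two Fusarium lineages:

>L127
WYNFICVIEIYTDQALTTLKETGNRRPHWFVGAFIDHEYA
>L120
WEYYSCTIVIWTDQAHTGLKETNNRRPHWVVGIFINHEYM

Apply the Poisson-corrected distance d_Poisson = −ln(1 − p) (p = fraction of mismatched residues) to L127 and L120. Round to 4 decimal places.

Differing sites — 2:Y/E; 3:N/Y; 4:F/Y; 5:I/S; 7:V/T; 9:E/V; 11:Y/W; 16:L/H; 18:T/G; 23:G/N; 30:F/V; 33:A/I; 36:D/N; 40:A/M.
p = 14/40 = 0.350000.
d = −ln(1 − 0.350000) = −ln(0.650000) = 0.4308.

0.4308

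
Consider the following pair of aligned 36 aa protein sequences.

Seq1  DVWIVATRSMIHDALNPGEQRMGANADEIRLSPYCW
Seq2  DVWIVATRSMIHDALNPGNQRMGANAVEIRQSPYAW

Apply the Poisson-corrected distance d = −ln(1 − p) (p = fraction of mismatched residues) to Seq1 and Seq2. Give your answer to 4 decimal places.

0.1178

The sequences differ at positions 19 (E/N), 27 (D/V), 31 (L/Q), 35 (C/A).
p = 4/36 = 0.111111.
d = −ln(1 − 0.111111) = −ln(0.888889) = 0.1178.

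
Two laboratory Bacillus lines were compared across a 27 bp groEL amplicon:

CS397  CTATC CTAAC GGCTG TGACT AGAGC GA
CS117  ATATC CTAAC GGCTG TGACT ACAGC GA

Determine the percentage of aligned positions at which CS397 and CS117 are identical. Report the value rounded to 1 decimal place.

92.6%

Differing sites — 1:C/A; 22:G/C.
25 of the 27 sites match, so the percent identity is 25/27 × 100 = 92.6%.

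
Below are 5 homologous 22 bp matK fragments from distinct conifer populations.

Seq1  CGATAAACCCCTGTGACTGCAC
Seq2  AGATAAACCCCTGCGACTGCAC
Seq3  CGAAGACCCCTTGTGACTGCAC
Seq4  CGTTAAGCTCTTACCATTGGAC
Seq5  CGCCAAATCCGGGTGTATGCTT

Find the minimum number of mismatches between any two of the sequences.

Pairwise Hamming distances:
  Seq1 vs Seq2: 2
  Seq1 vs Seq3: 4
  Seq1 vs Seq4: 9
  Seq1 vs Seq5: 9
  Seq2 vs Seq3: 6
  Seq2 vs Seq4: 9
  Seq2 vs Seq5: 11
  Seq3 vs Seq4: 10
  Seq3 vs Seq5: 11
  Seq4 vs Seq5: 15
The smallest is 2, between Seq1 and Seq2.

2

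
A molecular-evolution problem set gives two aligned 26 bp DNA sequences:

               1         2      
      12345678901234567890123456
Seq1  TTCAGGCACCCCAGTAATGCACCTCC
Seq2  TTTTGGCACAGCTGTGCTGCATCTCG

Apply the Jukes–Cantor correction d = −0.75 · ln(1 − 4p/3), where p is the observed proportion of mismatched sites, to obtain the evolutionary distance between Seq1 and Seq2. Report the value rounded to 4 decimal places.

Differing sites — 3:C/T; 4:A/T; 10:C/A; 11:C/G; 13:A/T; 16:A/G; 17:A/C; 22:C/T; 26:C/G.
p = 9/26 = 0.346154.
d = −0.75 · ln(1 − (4/3)·0.346154) = −0.75 · ln(0.538461) = −0.75 · (-0.619040) = 0.4643.

0.4643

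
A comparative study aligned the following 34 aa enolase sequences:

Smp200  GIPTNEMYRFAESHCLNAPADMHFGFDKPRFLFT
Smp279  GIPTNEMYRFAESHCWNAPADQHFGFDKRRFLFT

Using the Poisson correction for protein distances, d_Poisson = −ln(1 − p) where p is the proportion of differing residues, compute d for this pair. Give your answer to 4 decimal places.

0.0924

The sequences differ at positions 16 (L/W), 22 (M/Q), 29 (P/R).
p = 3/34 = 0.088235.
d = −ln(1 − 0.088235) = −ln(0.911765) = 0.0924.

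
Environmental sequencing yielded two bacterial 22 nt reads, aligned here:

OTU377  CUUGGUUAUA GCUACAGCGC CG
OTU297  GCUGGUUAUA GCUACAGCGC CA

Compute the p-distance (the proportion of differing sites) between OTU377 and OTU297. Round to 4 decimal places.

0.1364

Mismatches occur at site 1 (C↔G), site 2 (U↔C), site 22 (G↔A).
There are 3 differences over 22 sites, so p = 3/22 = 0.1364.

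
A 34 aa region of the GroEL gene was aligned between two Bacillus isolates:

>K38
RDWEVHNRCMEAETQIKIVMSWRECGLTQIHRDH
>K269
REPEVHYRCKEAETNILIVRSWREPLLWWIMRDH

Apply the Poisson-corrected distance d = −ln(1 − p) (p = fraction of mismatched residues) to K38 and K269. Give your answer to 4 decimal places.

0.4353

Mismatches occur at site 2 (D↔E), site 3 (W↔P), site 7 (N↔Y), site 10 (M↔K), site 15 (Q↔N), site 17 (K↔L), site 20 (M↔R), site 25 (C↔P), site 26 (G↔L), site 28 (T↔W), site 29 (Q↔W), site 31 (H↔M).
p = 12/34 = 0.352941.
d = −ln(1 − 0.352941) = −ln(0.647059) = 0.4353.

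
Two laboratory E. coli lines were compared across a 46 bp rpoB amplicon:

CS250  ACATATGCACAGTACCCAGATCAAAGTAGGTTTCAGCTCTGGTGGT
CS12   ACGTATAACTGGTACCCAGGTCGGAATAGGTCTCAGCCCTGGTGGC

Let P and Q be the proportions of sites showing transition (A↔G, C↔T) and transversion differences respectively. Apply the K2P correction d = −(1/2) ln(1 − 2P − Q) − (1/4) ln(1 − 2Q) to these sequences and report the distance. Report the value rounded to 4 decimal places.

0.3915

Mismatches occur at site 3 (A→G, transition), site 7 (G→A, transition), site 8 (C→A, transversion), site 9 (A→C, transversion), site 10 (C→T, transition), site 11 (A→G, transition), site 20 (A→G, transition), site 23 (A→G, transition), site 24 (A→G, transition), site 26 (G→A, transition), site 32 (T→C, transition), site 38 (T→C, transition), site 46 (T→C, transition).
Of the 13 differences, 11 transitions and 2 transversions over 46 sites: P = 11/46 = 0.239130, Q = 2/46 = 0.043478.
d = −0.5·ln(0.478262) − 0.25·ln(0.913044) = −0.5·(-0.737597) − 0.25·(-0.090971) = 0.3915.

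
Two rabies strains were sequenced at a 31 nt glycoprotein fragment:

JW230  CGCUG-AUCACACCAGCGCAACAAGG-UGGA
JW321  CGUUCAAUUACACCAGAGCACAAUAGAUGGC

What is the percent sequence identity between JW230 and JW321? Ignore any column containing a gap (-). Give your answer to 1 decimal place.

Excluding the 2 gap columns leaves 29 comparable sites.
Mismatches occur at site 3 (C↔U), site 5 (G↔C), site 9 (C↔U), site 17 (C↔A), site 21 (A↔C), site 22 (C↔A), site 24 (A↔U), site 25 (G↔A), site 31 (A↔C).
20 of the 29 comparable sites match, so the percent identity is 20/29 × 100 = 69.0%.

69.0%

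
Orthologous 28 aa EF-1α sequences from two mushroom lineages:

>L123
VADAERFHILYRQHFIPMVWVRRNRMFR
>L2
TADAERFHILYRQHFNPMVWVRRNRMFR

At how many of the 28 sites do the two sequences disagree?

2

Differing sites — 1:V/T; 16:I/N.
That gives 2 mismatches out of 28 aligned sites, so the Hamming distance is 2.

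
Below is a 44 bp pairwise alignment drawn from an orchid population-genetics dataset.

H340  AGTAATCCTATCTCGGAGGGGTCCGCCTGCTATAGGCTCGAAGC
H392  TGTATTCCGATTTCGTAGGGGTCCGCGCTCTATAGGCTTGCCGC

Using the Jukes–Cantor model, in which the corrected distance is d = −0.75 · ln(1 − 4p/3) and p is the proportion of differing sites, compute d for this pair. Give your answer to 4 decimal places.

Differing sites — 1:A/T; 5:A/T; 9:T/G; 12:C/T; 16:G/T; 27:C/G; 28:T/C; 29:G/T; 39:C/T; 41:A/C; 42:A/C.
p = 11/44 = 0.250000.
d = −0.75 · ln(1 − (4/3)·0.250000) = −0.75 · ln(0.666667) = −0.75 · (-0.405465) = 0.3041.

0.3041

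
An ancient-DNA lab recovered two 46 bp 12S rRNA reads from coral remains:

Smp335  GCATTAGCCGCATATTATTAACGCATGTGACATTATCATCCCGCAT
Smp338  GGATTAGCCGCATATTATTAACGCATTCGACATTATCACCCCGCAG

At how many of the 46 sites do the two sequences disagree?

Differing sites — 2:C/G; 27:G/T; 28:T/C; 39:T/C; 46:T/G.
That gives 5 mismatches out of 46 aligned sites, so the Hamming distance is 5.

5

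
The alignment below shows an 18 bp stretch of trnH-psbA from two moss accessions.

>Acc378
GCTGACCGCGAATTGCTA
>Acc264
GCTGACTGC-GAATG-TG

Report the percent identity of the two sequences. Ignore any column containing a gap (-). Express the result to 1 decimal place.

Excluding the 2 gap columns leaves 16 comparable sites.
Differing sites — 7:C/T; 11:A/G; 13:T/A; 18:A/G.
12 of the 16 comparable sites match, so the percent identity is 12/16 × 100 = 75.0%.

75.0%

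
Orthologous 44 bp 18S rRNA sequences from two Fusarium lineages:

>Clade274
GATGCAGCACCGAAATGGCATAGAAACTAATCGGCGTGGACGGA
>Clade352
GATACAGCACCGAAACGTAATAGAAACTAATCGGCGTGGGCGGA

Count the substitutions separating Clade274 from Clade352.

Mismatches occur at site 4 (G→A), site 16 (T→C), site 18 (G→T), site 19 (C→A), site 40 (A→G).
That gives 5 mismatches out of 44 aligned sites, so the Hamming distance is 5.

5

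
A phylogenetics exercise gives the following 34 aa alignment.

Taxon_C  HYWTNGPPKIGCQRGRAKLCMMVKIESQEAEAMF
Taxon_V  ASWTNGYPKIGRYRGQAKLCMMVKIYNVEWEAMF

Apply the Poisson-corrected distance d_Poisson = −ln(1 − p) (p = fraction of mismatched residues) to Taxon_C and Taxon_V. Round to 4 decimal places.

The sequences differ at positions 1 (H/A), 2 (Y/S), 7 (P/Y), 12 (C/R), 13 (Q/Y), 16 (R/Q), 26 (E/Y), 27 (S/N), 28 (Q/V), 30 (A/W).
p = 10/34 = 0.294118.
d = −ln(1 − 0.294118) = −ln(0.705882) = 0.3483.

0.3483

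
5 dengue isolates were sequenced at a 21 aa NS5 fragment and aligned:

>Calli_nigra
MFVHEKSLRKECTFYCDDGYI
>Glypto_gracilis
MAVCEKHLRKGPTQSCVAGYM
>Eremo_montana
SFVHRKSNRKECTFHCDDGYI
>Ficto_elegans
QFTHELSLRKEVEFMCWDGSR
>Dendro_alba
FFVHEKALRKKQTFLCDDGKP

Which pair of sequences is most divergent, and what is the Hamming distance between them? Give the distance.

15

Pairwise Hamming distances:
  Calli_nigra vs Glypto_gracilis: 10
  Calli_nigra vs Eremo_montana: 4
  Calli_nigra vs Ficto_elegans: 9
  Calli_nigra vs Dendro_alba: 7
  Glypto_gracilis vs Eremo_montana: 13
  Glypto_gracilis vs Ficto_elegans: 15
  Glypto_gracilis vs Dendro_alba: 12
  Eremo_montana vs Ficto_elegans: 11
  Eremo_montana vs Dendro_alba: 9
  Ficto_elegans vs Dendro_alba: 11
The largest is 15, between Glypto_gracilis and Ficto_elegans.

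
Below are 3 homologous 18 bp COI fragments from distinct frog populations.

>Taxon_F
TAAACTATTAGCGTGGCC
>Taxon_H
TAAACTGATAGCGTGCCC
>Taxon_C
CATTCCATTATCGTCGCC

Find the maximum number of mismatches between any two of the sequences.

Pairwise Hamming distances:
  Taxon_F vs Taxon_H: 3
  Taxon_F vs Taxon_C: 6
  Taxon_H vs Taxon_C: 9
The largest is 9, between Taxon_H and Taxon_C.

9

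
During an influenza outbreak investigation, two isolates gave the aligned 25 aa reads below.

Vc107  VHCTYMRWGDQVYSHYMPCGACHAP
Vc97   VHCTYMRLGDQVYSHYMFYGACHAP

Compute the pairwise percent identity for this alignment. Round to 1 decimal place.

88.0%

The sequences differ at positions 8 (W/L), 18 (P/F), 19 (C/Y).
22 of the 25 sites match, so the percent identity is 22/25 × 100 = 88.0%.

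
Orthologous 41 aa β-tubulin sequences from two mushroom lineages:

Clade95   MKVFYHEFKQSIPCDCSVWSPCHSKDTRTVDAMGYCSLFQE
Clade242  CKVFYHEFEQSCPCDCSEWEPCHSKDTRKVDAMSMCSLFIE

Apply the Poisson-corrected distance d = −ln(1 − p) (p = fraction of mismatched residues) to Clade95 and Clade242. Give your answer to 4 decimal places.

The sequences differ at positions 1 (M/C), 9 (K/E), 12 (I/C), 18 (V/E), 20 (S/E), 29 (T/K), 34 (G/S), 35 (Y/M), 40 (Q/I).
p = 9/41 = 0.219512.
d = −ln(1 − 0.219512) = −ln(0.780488) = 0.2478.

0.2478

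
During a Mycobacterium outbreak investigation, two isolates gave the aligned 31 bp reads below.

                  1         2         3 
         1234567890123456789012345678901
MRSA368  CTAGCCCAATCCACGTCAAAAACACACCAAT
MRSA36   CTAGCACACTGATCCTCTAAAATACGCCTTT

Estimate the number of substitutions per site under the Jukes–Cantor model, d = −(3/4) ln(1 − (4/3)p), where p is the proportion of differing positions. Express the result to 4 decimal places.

0.4806

The sequences differ at positions 6 (C/A), 9 (A/C), 11 (C/G), 12 (C/A), 13 (A/T), 15 (G/C), 18 (A/T), 23 (C/T), 26 (A/G), 29 (A/T), 30 (A/T).
p = 11/31 = 0.354839.
d = −0.75 · ln(1 − (4/3)·0.354839) = −0.75 · ln(0.526881) = −0.75 · (-0.640781) = 0.4806.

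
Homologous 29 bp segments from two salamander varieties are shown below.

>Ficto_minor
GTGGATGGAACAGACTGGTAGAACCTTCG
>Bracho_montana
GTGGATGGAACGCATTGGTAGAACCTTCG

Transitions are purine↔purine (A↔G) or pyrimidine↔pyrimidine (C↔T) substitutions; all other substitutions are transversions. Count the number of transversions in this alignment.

The sequences differ at positions 12 (A/G, transition), 13 (G/C, transversion), 15 (C/T, transition).
Of the 3 differences, 2 transitions and 1 transversion, so the answer is 1.

1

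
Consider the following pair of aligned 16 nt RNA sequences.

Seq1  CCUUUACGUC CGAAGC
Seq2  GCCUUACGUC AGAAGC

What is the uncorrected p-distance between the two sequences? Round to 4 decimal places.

Differing sites — 1:C/G; 3:U/C; 11:C/A.
There are 3 differences over 16 sites, so p = 3/16 = 0.1875.

0.1875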